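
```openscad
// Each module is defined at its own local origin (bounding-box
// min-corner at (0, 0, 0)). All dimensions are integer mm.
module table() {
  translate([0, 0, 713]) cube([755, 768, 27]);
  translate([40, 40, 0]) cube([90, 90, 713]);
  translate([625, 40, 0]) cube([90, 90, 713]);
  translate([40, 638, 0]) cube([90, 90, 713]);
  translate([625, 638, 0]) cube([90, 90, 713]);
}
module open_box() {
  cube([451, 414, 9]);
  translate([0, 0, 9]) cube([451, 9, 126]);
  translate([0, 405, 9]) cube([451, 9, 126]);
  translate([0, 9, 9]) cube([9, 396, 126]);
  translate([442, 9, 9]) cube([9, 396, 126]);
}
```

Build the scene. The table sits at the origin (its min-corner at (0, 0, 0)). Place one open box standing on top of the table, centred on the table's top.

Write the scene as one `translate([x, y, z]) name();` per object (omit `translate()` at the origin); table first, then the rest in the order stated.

table();
translate([152, 177, 740]) open_box();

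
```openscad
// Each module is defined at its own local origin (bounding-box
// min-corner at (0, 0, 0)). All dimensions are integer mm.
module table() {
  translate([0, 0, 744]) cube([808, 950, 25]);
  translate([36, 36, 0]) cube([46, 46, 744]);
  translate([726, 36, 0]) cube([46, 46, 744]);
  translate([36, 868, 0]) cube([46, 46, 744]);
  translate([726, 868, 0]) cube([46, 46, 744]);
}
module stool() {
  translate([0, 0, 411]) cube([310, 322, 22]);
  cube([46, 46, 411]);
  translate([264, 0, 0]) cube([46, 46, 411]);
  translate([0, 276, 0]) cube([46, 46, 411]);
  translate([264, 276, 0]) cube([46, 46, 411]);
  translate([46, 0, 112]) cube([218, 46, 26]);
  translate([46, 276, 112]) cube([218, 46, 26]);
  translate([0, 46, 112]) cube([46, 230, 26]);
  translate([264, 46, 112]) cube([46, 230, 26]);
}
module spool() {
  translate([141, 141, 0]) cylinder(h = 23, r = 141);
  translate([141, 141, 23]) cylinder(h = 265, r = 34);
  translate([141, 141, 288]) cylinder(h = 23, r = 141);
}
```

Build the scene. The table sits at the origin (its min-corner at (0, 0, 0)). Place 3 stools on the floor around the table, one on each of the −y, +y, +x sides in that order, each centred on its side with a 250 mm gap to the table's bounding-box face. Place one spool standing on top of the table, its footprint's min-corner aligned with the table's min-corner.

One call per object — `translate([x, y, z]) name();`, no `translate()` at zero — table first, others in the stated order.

table();
translate([249, -572, 0]) stool();
translate([249, 1200, 0]) stool();
translate([1058, 314, 0]) stool();
translate([0, 0, 769]) spool();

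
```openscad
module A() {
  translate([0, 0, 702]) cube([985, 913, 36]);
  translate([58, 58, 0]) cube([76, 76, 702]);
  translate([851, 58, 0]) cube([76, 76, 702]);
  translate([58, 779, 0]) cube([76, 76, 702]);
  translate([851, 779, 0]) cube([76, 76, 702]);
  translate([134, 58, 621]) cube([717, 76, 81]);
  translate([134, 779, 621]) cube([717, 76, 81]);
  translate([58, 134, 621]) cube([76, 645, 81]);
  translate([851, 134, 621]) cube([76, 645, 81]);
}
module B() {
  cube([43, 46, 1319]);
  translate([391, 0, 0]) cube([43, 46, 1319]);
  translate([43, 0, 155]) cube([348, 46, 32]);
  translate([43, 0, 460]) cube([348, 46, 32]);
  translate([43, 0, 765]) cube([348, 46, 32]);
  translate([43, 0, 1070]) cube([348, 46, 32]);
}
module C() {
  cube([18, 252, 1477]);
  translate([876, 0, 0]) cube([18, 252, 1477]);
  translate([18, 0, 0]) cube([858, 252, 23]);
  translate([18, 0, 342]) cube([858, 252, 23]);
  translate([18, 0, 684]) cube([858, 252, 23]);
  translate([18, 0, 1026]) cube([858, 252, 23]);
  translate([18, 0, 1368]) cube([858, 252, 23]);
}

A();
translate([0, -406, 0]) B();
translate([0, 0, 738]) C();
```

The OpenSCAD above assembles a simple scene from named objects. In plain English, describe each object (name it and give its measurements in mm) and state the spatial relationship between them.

A is a table with a 985×913 mm rectangular top, 36 mm thick, top surface at z = 738 mm, supported by four 76×76 mm square legs, each inset 58 mm from the nearest pair of top edges, running from the floor. Four apron rails, 76 mm thick and 81 mm tall, run between adjacent legs with their top edges flush with the underside of the top and their outer faces flush with the legs' outer faces.

B is a straight ladder. Two 43×46 mm vertical rails, 1319 mm tall, stand 434 mm apart (outside-to-outside) with their front faces coplanar on the −y side. 4 rungs, each 46 mm deep and 32 mm tall, span between the inner faces of the rails, front faces flush with the rails. The lowest rung's underside is at z = 155 mm and rungs are spaced 305 mm apart (underside to underside).

C is a bookshelf 894 mm wide overall, 252 mm deep and 1477 mm tall. The two sides are 18 mm thick vertical panels. 5 horizontal shelves of 23 mm thickness span between the inner faces of the sides; the lowest shelf sits on the floor and shelves are stacked with a clear vertical gap of 319 mm between each pair.

The ladder is on the floor beside the table on its −y side. The bookshelf is on top of the table.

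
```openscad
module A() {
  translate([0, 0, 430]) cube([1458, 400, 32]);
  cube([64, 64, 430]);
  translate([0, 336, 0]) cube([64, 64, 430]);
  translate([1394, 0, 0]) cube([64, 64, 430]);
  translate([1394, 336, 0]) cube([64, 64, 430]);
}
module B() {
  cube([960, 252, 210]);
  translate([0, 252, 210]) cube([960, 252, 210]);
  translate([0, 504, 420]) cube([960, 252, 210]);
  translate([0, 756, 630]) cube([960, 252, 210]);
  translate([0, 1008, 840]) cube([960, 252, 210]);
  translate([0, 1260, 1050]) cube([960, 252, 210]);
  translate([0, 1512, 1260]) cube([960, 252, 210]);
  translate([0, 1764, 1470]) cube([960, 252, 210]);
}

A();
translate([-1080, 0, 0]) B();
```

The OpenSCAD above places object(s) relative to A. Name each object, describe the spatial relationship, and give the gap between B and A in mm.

A is a bench. B is a staircase. The staircase is on the floor beside the bench on its −x side. The gap between the staircase and the bench is 120 mm.

The staircase's nearest face is 120 mm from the bench's −x face.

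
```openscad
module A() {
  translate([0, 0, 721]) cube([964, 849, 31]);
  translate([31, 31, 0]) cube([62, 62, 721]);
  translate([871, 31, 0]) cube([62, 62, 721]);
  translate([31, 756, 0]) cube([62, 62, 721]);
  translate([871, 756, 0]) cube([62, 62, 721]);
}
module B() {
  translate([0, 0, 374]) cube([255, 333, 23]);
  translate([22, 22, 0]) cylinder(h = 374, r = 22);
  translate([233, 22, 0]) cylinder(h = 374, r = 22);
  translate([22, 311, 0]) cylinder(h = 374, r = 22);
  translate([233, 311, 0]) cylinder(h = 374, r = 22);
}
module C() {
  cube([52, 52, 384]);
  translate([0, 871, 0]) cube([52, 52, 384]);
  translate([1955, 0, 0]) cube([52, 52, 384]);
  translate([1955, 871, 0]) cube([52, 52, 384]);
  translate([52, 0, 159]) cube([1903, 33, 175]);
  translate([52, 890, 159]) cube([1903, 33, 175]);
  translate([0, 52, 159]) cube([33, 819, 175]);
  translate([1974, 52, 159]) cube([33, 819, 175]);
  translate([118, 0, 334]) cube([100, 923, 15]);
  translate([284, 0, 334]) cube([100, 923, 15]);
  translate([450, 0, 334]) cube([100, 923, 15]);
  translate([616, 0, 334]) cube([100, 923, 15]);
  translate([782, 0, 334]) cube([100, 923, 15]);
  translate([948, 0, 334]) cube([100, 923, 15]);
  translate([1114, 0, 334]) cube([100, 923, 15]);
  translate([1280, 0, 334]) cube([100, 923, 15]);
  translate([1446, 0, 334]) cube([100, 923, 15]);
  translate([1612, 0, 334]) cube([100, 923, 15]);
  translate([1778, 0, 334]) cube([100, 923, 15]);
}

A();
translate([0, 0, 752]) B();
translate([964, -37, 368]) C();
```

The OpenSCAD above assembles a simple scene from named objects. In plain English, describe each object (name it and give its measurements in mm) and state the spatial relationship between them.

A is a table: top 964 mm (x) × 849 mm (y), 31 mm thick, upper face at z = 752 mm, on four 62×62 mm square legs, each inset 31 mm from the nearest pair of top edges, running from z = 0 to the bottom of the top.

B is a simple wooden stool: a rectangular seat 255 mm (x) by 333 mm (y), 23 mm thick, top face at z = 397 mm, on four round legs, each 44 mm in diameter. The legs rest on z = 0, each leg's axis is inset half a diameter from the nearest pair of seat edges (so the leg's bounding box is flush with the corner).

C is a bed frame 2007 mm long (x) by 923 mm wide (y). Four 52×52 mm corner posts, 384 mm tall, at the corners of the footprint. Four rails of 33 mm thickness and 175 mm height run between adjacent posts with their undersides at z = 159 mm, their outer faces flush with the outside of the frame (the two x-running rails run between the posts' inner faces; the two y-running rails run between the posts' inner faces). 11 slats, each 100 mm wide (x) and 15 mm thick, lie across the top of the two x-running rails, running the full 923 mm width of the frame in y; the slats are evenly spaced along x between the inner faces of the end posts with equal gaps (rounded down to the nearest mm) at the −x end and between each pair — any rounding remainder accumulates at the +x end.

The stool is on top of the table. The bed frame is beside the table with their tops flush at z = 752.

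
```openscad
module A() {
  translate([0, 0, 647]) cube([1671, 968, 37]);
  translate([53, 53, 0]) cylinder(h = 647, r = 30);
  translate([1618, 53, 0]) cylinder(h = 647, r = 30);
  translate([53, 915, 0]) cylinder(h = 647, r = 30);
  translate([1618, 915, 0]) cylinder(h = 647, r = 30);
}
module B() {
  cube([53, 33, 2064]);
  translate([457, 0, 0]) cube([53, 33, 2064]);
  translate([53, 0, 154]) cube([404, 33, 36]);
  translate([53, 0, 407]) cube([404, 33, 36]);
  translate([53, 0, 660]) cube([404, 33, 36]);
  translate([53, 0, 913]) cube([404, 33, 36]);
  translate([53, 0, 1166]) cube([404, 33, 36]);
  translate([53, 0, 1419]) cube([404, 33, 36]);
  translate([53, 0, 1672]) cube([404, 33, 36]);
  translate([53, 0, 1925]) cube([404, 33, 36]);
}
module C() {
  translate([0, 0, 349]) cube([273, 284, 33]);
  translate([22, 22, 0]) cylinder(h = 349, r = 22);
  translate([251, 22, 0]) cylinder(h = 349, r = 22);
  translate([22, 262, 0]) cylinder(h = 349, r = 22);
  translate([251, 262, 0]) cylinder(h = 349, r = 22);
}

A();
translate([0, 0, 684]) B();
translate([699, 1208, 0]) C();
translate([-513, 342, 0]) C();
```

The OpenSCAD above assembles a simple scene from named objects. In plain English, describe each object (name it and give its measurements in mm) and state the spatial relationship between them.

A is a rectangular dining table. The top is 1671×968×37 mm with its upper surface at z = 684 mm. It stands on four round legs of 60 mm diameter, each leg's bounding box inset 23 mm from the nearest pair of top edges, running from the floor to the underside of the top.

B is a straight ladder. Two 53×33 mm vertical rails, 2064 mm tall, stand 510 mm apart (outside-to-outside) with their front faces coplanar on the −y side. 8 rungs, each 33 mm deep and 36 mm tall, span between the inner faces of the rails, front faces flush with the rails. The lowest rung's underside is at z = 154 mm and rungs are spaced 253 mm apart (underside to underside).

C is a four-legged stool. The seat is a 273×284×33 mm slab whose top surface is at z = 382 mm; four round legs, each 44 mm in diameter, run from the floor (z = 0) to the underside of the seat, each leg's axis is inset half a diameter from the nearest pair of seat edges (so the leg's bounding box is flush with the corner).

The ladder is on top of the table. Two stools sit around the table at the +y, −x sides.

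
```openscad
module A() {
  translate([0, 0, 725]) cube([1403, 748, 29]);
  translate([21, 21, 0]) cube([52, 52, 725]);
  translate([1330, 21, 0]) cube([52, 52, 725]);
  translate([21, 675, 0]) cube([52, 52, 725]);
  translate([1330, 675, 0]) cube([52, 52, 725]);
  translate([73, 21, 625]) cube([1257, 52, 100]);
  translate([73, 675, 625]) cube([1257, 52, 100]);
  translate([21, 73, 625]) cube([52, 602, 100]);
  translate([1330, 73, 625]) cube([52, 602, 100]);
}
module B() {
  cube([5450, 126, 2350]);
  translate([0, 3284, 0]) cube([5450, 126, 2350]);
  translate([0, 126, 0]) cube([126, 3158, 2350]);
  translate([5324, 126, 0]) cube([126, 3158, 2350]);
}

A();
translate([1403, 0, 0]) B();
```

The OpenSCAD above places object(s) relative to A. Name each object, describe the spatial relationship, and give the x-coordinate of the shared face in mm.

A is a table. B is a house frame. The house frame is against the table's +x side, with their −y faces flush. The x-coordinate of the shared face is 1403 mm.

The table's +x face and the house frame's −x face are both at x = 1403 mm.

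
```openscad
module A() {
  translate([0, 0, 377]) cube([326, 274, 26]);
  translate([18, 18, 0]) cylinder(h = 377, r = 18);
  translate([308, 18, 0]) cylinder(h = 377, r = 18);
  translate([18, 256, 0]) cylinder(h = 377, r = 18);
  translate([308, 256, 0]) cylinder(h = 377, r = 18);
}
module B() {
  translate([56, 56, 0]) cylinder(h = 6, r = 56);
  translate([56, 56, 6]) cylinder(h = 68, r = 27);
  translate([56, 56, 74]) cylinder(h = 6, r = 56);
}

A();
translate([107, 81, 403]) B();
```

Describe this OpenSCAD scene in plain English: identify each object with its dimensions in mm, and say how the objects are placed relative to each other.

A is a simple wooden stool: a rectangular seat 326 mm (x) by 274 mm (y), 26 mm thick, top face at z = 403 mm, on four round legs, each 36 mm in diameter. The legs rest on z = 0, each leg's axis is inset half a diameter from the nearest pair of seat edges (so the leg's bounding box is flush with the corner).

B is a spool: two coaxial disc flanges of radius 56 mm and thickness 6 mm, joined by a core cylinder of radius 27 mm and height 68 mm. The lower flange rests on z = 0 and the three cylinders share a vertical axis.

The spool is on top of the stool, centred.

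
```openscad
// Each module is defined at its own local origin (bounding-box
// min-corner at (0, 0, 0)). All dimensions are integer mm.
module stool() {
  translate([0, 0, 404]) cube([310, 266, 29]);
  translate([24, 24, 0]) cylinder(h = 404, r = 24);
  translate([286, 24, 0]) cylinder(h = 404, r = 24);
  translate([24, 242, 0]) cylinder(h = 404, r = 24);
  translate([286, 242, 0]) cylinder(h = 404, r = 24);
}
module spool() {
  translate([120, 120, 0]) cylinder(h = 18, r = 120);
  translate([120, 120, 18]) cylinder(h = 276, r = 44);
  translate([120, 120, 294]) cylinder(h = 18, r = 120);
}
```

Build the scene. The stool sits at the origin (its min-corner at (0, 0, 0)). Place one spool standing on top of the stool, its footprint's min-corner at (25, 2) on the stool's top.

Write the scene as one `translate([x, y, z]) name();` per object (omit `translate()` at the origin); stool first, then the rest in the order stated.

stool();
translate([25, 2, 433]) spool();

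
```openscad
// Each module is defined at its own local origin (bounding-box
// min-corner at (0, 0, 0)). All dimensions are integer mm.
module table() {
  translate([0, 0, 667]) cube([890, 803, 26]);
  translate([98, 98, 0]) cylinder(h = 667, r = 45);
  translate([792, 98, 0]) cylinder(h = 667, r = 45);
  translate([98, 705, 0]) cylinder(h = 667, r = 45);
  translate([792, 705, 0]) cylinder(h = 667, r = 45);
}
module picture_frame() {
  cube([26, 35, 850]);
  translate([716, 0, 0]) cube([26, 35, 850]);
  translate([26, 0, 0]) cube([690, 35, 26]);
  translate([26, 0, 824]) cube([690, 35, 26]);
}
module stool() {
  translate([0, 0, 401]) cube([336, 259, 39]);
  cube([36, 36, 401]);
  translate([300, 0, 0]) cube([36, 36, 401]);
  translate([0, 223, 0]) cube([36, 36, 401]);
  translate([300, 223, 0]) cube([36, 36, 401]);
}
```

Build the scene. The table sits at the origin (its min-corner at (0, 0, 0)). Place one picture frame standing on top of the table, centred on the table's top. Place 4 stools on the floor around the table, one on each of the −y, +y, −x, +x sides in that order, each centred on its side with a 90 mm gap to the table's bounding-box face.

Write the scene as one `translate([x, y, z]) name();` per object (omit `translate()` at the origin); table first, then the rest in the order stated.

table();
translate([74, 384, 693]) picture_frame();
translate([277, -349, 0]) stool();
translate([277, 893, 0]) stool();
translate([-426, 272, 0]) stool();
translate([980, 272, 0]) stool();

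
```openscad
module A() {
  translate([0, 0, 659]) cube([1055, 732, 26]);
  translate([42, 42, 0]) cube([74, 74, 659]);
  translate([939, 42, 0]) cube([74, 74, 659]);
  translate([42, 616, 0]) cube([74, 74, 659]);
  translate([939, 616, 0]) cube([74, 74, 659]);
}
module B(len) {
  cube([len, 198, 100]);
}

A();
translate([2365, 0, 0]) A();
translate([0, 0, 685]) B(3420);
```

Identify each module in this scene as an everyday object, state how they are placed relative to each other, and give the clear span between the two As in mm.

Second table starts at x = 2365; first ends at x = 1055; clear span = 2365 − 1055 = 1310 mm.

A is a table. B is a beam. A beam spans the tops of two tables. The clear span between the two tables is 1310 mm.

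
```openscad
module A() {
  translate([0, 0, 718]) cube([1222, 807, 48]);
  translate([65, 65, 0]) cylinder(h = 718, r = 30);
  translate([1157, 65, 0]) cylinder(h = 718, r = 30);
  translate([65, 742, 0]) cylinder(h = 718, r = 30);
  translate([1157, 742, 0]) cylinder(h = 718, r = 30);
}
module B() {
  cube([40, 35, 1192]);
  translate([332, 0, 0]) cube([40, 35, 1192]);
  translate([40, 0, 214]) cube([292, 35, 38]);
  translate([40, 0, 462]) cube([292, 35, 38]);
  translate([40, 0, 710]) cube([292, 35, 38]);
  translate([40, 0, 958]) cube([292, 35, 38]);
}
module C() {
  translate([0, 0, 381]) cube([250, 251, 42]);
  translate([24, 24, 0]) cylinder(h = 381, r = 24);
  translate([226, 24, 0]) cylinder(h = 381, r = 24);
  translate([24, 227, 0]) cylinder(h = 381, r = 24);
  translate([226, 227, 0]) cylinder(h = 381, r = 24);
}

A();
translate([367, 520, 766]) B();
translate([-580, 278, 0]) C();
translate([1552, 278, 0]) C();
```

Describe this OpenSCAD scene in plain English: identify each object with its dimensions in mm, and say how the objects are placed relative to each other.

A is a table with a 1222×807 mm rectangular top, 48 mm thick, top surface at z = 766 mm, supported by four round legs of 60 mm diameter, each leg's bounding box inset 35 mm from the nearest pair of top edges, running from the floor.

B is a wooden ladder with two side rails of 40×35 mm section and 1192 mm height, set 372 mm apart overall. Between them run 4 rectangular rungs (35 mm deep, 38 mm thick), front faces flush with the rails' −y face. The bottom of the first rung is 214 mm above the floor and each subsequent rung is 248 mm higher than the one below.

C is a four-legged stool. The seat is a 250×251×42 mm slab whose top surface is at z = 423 mm; four round legs, each 48 mm in diameter, run from the floor (z = 0) to the underside of the seat, each leg's axis is inset half a diameter from the nearest pair of seat edges (so the leg's bounding box is flush with the corner).

The ladder is on top of the table. Two stools sit around the table at the −x, +x sides.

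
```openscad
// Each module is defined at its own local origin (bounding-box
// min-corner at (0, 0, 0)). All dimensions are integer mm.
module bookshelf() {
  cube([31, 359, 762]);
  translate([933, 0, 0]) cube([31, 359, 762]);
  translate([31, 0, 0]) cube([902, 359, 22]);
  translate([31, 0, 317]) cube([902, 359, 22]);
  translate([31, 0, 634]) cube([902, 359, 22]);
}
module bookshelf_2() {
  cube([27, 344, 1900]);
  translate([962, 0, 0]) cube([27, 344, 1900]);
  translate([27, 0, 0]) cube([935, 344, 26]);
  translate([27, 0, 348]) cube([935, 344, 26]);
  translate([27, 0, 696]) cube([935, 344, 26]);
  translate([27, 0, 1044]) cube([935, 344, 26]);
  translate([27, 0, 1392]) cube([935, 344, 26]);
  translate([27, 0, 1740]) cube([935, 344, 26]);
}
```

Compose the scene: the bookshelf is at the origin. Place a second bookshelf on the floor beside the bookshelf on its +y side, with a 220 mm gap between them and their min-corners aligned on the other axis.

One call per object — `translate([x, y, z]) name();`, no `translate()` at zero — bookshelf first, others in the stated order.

bookshelf();
translate([0, 579, 0]) bookshelf_2();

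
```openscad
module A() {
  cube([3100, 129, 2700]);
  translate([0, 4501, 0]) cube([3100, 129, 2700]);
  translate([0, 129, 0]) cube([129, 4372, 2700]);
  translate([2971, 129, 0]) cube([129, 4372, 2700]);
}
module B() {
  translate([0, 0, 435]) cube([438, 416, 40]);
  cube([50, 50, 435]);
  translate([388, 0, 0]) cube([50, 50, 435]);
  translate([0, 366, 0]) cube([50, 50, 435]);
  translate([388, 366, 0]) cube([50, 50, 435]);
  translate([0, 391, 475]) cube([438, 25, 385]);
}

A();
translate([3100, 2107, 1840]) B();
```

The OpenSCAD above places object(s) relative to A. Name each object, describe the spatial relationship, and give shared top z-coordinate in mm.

A is a house frame. B is a chair. The chair is beside the house frame with their tops flush at z = 2700. The shared top z-coordinate is 2700 mm.

Both tops at z = 2700 mm.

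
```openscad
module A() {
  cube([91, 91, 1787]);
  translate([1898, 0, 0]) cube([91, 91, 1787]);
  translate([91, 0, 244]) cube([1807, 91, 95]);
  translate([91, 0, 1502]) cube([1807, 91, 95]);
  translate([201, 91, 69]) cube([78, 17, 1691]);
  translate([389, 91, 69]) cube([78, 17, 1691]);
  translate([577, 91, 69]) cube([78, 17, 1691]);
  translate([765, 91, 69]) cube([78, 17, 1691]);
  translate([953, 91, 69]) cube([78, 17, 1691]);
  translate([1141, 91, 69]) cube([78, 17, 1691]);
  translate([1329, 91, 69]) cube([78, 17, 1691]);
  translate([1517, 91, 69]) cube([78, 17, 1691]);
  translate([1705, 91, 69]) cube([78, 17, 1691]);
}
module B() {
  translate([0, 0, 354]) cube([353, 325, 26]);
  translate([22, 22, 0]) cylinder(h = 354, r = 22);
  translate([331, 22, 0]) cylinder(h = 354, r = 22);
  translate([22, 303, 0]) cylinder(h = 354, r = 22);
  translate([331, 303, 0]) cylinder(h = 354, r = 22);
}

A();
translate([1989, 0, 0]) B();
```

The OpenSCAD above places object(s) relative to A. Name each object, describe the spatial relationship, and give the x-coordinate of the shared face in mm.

The fence section's +x face and the stool's −x face are both at x = 1989 mm.

A is a fence section. B is a stool. The stool is against the fence section's +x side, with their −y faces flush. The x-coordinate of the shared face is 1989 mm.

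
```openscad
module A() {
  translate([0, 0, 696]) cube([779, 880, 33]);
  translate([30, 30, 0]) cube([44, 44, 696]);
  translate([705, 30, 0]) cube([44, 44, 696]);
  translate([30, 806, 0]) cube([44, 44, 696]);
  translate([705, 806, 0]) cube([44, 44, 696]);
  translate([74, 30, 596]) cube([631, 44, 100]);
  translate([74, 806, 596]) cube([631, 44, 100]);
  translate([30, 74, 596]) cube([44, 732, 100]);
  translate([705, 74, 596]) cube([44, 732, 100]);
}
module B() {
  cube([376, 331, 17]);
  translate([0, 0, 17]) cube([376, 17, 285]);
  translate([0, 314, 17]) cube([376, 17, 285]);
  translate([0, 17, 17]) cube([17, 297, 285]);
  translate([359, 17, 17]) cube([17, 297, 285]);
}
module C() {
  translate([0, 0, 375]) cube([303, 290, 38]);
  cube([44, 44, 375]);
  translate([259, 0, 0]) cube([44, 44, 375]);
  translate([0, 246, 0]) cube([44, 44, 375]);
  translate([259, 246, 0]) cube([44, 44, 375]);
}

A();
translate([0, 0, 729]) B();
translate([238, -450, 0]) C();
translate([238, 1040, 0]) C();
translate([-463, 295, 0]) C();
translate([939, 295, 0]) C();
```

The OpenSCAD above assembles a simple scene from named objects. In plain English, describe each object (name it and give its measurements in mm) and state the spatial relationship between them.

A is a table with a 779×880 mm rectangular top, 33 mm thick, top surface at z = 729 mm, supported by four 44×44 mm square legs, each inset 30 mm from the nearest pair of top edges, running from the floor. Four apron rails, 44 mm thick and 100 mm tall, run between adjacent legs with their top edges flush with the underside of the top and their outer faces flush with the legs' outer faces.

B is an open-topped rectangular box: outside dimensions 376×331×302 mm, with a uniform wall and base thickness of 17 mm. The base is a full 376×331 slab on the floor; four walls sit on top of the base. The front and back walls (the −y and +y sides) span the full width; the two side walls fit between them.

C is a simple wooden stool: a rectangular seat 303 mm (x) by 290 mm (y), 38 mm thick, top face at z = 413 mm, on four square legs, each 44×44 mm in cross-section. The legs rest on z = 0, each flush with a corner of the seat.

The open box is on top of the table. Four stools sit around the table at the −y, +y, −x, +x sides.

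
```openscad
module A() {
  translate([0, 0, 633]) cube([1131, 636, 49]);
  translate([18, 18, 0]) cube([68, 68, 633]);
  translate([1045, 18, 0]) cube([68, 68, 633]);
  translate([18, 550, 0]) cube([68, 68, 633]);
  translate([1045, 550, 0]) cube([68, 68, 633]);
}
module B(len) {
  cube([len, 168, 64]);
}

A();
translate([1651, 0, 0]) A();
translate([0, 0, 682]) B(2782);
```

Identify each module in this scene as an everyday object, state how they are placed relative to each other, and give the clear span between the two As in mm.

A is a table. B is a beam. A beam spans the tops of two tables. The clear span between the two tables is 520 mm.

Second table starts at x = 1651; first ends at x = 1131; clear span = 1651 − 1131 = 520 mm.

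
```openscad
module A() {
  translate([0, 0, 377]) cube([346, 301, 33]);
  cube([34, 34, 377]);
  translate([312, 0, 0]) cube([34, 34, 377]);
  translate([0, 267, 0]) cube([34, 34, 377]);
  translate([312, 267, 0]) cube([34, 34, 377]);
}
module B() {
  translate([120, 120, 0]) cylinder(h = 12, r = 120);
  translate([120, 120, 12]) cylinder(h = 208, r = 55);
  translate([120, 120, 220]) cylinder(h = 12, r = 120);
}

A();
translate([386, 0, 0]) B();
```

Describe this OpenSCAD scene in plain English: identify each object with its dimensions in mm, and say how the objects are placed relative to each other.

A is a four-legged stool. The seat is a 346×301×33 mm slab whose top surface is at z = 410 mm; four square legs, each 34×34 mm in cross-section, run from the floor (z = 0) to the underside of the seat, each flush with a corner of the seat.

B is a spool: two coaxial disc flanges of radius 120 mm and thickness 12 mm, joined by a core cylinder of radius 55 mm and height 208 mm. The lower flange rests on z = 0 and the three cylinders share a vertical axis.

The spool is on the floor beside the stool on its +x side.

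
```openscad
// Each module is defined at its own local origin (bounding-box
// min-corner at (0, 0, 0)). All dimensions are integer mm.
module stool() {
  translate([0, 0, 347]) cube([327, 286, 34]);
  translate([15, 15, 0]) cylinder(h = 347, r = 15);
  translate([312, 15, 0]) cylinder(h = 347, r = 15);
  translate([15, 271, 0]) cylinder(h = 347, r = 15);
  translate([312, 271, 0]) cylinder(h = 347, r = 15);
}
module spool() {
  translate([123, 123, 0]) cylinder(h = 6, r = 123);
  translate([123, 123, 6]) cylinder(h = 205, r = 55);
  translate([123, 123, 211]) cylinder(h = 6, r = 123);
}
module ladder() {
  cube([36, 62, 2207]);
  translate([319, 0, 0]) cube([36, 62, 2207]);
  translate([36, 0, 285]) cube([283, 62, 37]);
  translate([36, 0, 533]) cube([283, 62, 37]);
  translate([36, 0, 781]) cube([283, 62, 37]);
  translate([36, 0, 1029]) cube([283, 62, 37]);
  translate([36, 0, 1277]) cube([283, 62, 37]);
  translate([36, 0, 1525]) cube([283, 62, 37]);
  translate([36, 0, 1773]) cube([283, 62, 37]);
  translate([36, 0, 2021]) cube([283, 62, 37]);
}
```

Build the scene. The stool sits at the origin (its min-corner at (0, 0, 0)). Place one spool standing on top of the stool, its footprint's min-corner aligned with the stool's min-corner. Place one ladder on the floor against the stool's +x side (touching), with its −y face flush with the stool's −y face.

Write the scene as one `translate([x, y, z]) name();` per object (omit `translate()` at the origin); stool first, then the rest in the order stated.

stool();
translate([0, 0, 381]) spool();
translate([327, 0, 0]) ladder();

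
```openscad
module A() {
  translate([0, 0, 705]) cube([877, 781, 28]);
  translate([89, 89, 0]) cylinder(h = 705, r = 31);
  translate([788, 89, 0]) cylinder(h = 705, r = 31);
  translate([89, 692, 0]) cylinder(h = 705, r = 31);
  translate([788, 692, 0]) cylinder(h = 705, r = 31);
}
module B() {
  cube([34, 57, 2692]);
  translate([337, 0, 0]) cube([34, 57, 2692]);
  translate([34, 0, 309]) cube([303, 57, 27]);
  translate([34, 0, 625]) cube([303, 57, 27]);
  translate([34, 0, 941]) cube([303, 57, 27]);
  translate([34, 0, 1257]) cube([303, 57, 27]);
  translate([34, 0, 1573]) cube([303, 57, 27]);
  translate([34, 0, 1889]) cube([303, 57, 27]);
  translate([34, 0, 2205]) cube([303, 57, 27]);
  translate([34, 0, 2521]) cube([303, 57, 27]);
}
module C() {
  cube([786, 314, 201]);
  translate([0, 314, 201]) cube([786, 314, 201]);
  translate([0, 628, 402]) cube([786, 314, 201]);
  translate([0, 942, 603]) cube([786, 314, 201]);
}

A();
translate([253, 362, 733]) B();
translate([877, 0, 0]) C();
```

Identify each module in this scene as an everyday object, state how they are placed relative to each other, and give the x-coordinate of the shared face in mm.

A is a table. B is a ladder. C is a staircase. The ladder is on top of the table, centred. The staircase is against the table's +x side, with their −y faces flush. The x-coordinate of the shared face is 877 mm.

The table's +x face and the staircase's −x face are both at x = 877 mm.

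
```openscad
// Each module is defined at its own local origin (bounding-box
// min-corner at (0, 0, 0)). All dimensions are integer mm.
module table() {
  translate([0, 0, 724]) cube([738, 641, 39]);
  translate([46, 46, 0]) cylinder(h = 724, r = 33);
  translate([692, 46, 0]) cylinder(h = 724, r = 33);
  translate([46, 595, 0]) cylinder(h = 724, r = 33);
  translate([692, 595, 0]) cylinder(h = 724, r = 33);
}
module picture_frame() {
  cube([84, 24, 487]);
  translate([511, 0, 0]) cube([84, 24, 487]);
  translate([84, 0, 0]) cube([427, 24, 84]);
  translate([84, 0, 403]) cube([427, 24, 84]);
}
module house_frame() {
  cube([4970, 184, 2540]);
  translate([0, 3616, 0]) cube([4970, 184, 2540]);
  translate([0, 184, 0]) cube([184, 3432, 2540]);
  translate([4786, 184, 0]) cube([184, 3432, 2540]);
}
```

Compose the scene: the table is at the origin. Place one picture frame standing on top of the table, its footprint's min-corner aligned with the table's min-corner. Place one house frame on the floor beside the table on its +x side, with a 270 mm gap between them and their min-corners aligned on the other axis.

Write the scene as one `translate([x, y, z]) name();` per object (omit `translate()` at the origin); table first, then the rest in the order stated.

table();
translate([0, 0, 763]) picture_frame();
translate([1008, 0, 0]) house_frame();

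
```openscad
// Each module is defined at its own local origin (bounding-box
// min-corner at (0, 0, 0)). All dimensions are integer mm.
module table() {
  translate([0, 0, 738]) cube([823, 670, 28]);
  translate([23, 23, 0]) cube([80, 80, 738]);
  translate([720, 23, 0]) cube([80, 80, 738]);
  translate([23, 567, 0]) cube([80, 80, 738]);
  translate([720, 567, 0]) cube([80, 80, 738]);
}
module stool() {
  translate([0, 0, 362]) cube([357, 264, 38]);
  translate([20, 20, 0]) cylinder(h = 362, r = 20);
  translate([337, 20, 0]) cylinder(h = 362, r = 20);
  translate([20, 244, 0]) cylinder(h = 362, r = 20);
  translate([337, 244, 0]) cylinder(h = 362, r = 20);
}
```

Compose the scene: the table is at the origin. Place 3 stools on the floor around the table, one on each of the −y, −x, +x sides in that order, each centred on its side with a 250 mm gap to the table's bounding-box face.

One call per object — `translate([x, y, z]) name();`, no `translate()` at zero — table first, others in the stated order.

table();
translate([233, -514, 0]) stool();
translate([-607, 203, 0]) stool();
translate([1073, 203, 0]) stool();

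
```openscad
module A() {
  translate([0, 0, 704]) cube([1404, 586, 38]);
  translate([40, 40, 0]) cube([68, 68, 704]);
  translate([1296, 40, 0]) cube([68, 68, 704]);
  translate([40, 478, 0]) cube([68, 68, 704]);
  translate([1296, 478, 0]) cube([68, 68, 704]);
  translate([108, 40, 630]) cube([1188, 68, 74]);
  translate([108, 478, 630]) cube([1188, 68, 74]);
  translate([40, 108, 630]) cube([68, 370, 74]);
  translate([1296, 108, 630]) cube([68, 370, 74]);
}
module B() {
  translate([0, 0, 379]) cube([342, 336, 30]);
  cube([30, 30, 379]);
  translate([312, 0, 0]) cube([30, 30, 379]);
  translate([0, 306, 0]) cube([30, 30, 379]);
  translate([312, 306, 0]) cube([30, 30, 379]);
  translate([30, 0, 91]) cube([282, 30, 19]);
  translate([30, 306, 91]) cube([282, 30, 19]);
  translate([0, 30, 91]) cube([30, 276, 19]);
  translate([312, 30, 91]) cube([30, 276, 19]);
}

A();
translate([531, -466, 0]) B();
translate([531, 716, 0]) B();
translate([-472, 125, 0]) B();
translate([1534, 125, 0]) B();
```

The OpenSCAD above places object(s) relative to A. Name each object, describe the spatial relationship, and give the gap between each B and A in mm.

Each stool's nearest face is 130 mm from the table's bounding box.

A is a table. B is a stool. Four stools sit around the table at the −y, +y, −x, +x sides. The gap between each stool and the table is 130 mm.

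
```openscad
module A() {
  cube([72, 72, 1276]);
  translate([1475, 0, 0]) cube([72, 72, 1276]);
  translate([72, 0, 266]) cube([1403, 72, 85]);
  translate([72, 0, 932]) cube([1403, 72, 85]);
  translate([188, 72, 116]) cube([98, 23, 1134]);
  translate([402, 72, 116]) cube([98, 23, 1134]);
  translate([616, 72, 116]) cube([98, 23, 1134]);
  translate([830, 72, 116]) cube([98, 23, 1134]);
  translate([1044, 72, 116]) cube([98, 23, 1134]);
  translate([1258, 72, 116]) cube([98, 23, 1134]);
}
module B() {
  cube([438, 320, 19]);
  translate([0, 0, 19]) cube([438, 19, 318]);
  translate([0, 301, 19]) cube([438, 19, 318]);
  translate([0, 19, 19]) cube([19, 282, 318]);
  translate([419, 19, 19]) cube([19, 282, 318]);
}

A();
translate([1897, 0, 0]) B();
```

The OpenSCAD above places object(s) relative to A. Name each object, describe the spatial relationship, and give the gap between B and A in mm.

The open box's nearest face is 350 mm from the fence section's +x face.

A is a fence section. B is an open box. The open box is on the floor beside the fence section on its +x side. The gap between the open box and the fence section is 350 mm.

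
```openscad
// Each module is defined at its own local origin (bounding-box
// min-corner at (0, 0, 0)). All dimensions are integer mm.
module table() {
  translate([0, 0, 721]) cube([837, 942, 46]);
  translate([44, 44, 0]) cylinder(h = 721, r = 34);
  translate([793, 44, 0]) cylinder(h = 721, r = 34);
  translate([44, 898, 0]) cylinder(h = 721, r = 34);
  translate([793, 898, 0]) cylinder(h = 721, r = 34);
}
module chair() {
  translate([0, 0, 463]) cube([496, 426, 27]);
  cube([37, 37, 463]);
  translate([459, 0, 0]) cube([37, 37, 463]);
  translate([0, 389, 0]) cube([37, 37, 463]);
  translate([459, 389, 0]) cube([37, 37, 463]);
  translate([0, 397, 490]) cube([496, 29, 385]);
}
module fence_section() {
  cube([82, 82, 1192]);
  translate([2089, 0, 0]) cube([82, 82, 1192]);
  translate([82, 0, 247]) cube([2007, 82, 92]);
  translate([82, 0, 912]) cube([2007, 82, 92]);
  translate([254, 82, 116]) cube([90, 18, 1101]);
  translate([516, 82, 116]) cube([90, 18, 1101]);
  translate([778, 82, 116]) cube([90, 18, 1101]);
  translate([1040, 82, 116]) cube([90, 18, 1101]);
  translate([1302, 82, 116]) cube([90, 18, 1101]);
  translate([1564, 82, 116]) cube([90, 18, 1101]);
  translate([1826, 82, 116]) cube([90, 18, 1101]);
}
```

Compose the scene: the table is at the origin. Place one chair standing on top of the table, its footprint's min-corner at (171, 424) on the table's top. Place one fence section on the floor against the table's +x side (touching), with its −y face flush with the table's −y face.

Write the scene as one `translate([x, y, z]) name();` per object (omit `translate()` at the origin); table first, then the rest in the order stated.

table();
translate([171, 424, 767]) chair();
translate([837, 0, 0]) fence_section();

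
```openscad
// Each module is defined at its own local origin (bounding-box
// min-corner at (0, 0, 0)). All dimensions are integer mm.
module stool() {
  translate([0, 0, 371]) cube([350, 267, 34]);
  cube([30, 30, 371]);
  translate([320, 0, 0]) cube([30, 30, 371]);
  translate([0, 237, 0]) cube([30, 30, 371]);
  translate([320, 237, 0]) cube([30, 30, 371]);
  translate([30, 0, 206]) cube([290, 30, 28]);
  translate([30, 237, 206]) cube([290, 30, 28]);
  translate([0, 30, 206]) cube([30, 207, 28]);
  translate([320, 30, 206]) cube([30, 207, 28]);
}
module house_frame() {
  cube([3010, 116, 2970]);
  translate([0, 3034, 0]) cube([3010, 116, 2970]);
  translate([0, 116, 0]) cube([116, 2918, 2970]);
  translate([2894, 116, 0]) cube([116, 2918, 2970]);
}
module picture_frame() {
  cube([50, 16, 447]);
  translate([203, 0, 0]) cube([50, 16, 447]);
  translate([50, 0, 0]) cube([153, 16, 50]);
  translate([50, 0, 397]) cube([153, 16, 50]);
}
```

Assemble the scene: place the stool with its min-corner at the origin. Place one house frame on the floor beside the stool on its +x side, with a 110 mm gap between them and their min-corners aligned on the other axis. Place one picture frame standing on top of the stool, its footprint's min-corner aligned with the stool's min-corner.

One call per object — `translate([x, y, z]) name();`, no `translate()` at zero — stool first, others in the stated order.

stool();
translate([460, 0, 0]) house_frame();
translate([0, 0, 405]) picture_frame();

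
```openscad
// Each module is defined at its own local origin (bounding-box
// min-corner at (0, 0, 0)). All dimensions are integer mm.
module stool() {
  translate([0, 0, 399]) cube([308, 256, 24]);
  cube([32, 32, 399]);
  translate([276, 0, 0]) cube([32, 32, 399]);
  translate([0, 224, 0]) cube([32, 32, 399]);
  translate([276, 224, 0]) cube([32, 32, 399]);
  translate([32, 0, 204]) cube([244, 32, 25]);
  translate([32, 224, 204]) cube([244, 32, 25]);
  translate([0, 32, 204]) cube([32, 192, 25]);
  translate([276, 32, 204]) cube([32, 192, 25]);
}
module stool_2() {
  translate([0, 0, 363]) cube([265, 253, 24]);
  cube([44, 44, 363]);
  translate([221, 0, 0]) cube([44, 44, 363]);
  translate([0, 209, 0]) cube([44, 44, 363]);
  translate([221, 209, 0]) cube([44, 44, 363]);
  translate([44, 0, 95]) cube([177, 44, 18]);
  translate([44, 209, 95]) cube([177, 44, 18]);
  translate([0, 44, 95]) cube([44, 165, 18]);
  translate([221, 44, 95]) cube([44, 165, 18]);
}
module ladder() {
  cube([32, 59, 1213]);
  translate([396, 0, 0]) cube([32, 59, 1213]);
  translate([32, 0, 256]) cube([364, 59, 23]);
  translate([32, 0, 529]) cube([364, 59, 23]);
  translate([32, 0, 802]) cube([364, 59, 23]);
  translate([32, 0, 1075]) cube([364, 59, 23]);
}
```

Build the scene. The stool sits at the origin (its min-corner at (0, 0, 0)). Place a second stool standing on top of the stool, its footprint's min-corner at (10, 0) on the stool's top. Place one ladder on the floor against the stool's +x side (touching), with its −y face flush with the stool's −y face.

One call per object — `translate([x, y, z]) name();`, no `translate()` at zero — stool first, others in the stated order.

stool();
translate([10, 0, 423]) stool_2();
translate([308, 0, 0]) ladder();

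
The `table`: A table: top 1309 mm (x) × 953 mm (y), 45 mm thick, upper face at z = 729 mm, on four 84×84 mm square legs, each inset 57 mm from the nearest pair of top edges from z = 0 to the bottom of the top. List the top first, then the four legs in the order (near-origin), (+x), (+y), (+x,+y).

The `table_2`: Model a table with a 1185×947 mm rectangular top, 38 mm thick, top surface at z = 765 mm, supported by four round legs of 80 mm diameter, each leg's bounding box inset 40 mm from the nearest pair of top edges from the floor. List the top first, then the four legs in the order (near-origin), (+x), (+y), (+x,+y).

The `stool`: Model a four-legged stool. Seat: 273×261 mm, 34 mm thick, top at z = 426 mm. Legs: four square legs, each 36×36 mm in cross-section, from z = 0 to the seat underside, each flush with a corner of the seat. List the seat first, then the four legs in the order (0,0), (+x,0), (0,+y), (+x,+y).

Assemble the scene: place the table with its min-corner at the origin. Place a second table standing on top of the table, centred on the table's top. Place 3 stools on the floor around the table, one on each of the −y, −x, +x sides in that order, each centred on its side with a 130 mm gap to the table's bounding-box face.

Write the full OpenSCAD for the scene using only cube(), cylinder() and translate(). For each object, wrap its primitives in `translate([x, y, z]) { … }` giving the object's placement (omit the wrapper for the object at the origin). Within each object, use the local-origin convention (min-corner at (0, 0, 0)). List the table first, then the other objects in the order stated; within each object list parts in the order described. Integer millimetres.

translate([0, 0, 684]) cube([1309, 953, 45]);
translate([57, 57, 0]) cube([84, 84, 684]);
translate([1168, 57, 0]) cube([84, 84, 684]);
translate([57, 812, 0]) cube([84, 84, 684]);
translate([1168, 812, 0]) cube([84, 84, 684]);
translate([62, 3, 729]) {
  translate([0, 0, 727]) cube([1185, 947, 38]);
  translate([80, 80, 0]) cylinder(h = 727, r = 40);
  translate([1105, 80, 0]) cylinder(h = 727, r = 40);
  translate([80, 867, 0]) cylinder(h = 727, r = 40);
  translate([1105, 867, 0]) cylinder(h = 727, r = 40);
}
translate([518, -391, 0]) {
  translate([0, 0, 392]) cube([273, 261, 34]);
  cube([36, 36, 392]);
  translate([237, 0, 0]) cube([36, 36, 392]);
  translate([0, 225, 0]) cube([36, 36, 392]);
  translate([237, 225, 0]) cube([36, 36, 392]);
}
translate([-403, 346, 0]) {
  translate([0, 0, 392]) cube([273, 261, 34]);
  cube([36, 36, 392]);
  translate([237, 0, 0]) cube([36, 36, 392]);
  translate([0, 225, 0]) cube([36, 36, 392]);
  translate([237, 225, 0]) cube([36, 36, 392]);
}
translate([1439, 346, 0]) {
  translate([0, 0, 392]) cube([273, 261, 34]);
  cube([36, 36, 392]);
  translate([237, 0, 0]) cube([36, 36, 392]);
  translate([0, 225, 0]) cube([36, 36, 392]);
  translate([237, 225, 0]) cube([36, 36, 392]);
}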